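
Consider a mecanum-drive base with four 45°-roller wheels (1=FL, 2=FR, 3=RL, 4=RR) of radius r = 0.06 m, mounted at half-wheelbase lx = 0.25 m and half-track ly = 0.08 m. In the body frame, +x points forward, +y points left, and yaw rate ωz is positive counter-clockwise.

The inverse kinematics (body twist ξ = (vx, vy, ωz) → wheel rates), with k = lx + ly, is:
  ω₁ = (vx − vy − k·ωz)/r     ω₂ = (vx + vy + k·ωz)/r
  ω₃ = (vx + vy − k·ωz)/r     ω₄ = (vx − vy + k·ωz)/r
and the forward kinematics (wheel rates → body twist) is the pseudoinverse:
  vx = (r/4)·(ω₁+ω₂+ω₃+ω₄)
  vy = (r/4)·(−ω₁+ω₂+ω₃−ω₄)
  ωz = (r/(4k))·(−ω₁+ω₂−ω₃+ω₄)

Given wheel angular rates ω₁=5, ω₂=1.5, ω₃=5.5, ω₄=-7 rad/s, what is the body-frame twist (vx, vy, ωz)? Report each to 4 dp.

(0.0750, 0.1350, -0.7273)

k = lx + ly = 0.25 + 0.08 = 0.3300
ω₁+ω₂+ω₃+ω₄ = 5.0000  →  vx = (0.06/4)·5.0000 = 0.0750
−ω₁+ω₂+ω₃−ω₄ = 9.0000  →  vy = (0.06/4)·9.0000 = 0.1350
−ω₁+ω₂−ω₃+ω₄ = -16.0000  →  ωz = (0.06/1.3200)·-16.0000 = -0.7273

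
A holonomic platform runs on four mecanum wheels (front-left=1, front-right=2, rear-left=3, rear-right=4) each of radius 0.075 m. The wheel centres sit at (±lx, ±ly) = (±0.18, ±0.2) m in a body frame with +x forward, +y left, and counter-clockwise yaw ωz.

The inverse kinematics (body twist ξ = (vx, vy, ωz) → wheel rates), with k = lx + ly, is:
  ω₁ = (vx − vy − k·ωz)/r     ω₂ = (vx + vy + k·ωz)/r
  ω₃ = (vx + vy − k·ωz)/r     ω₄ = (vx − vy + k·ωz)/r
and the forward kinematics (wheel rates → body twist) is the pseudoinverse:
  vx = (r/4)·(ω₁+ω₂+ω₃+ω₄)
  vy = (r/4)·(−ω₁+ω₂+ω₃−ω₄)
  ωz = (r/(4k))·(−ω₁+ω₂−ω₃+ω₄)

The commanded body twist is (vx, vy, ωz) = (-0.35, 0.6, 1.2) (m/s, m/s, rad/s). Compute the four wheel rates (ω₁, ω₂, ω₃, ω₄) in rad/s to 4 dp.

k = lx + ly = 0.18 + 0.2 = 0.3800;  k·ωz = 0.3800·1.2 = 0.4560
ω₁ (FL) = (vx − vy − k·ωz)/r = -1.4060/0.075 = -18.7467
ω₂ (FR) = (vx + vy + k·ωz)/r = 0.7060/0.075 = 9.4133
ω₃ (RL) = (vx + vy − k·ωz)/r = -0.2060/0.075 = -2.7467
ω₄ (RR) = (vx − vy + k·ωz)/r = -0.4940/0.075 = -6.5867

(-18.7467, 9.4133, -2.7467, -6.5867)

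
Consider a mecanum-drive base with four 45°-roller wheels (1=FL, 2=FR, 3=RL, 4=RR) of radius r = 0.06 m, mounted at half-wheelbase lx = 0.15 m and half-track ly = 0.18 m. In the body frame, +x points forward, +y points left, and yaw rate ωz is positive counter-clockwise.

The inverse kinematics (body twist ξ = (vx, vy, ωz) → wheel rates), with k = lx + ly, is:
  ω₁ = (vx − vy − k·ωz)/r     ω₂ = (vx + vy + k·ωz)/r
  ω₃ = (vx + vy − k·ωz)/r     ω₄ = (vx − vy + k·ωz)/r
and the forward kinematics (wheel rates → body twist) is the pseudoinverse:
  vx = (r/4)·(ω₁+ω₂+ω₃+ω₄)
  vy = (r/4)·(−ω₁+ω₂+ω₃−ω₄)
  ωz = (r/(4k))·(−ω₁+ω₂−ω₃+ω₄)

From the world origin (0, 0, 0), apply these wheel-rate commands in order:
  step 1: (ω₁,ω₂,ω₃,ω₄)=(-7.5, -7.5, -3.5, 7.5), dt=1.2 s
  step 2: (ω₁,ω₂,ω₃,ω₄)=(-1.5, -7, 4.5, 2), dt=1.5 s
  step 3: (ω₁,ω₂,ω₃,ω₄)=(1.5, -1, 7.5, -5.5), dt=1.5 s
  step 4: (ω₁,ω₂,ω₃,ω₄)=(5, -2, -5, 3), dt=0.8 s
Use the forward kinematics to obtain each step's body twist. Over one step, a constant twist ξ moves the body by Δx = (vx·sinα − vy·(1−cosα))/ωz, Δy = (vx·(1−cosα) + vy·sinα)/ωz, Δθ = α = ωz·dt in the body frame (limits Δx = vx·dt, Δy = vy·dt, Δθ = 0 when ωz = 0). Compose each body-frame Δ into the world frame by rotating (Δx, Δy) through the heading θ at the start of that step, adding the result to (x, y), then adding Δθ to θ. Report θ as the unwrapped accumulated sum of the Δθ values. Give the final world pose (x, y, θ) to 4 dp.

step 1: ξ=(vx,vy,ωz)=(-0.1650, -0.1650, 0.5000), dt=1.2 → body Δ=(-0.1287, -0.2440, 0.6000) → world pose (-0.1287, -0.2440, 0.6000)
step 2: ξ=(vx,vy,ωz)=(-0.0300, -0.0450, -0.3636), dt=1.5 → body Δ=(-0.0608, -0.0522, -0.5455) → world pose (-0.1493, -0.3214, 0.0545)
step 3: ξ=(vx,vy,ωz)=(0.0375, 0.1575, -0.7045), dt=1.5 → body Δ=(0.1600, 0.1676, -1.0568) → world pose (0.0013, -0.1453, -1.0023)
step 4: ξ=(vx,vy,ωz)=(0.0150, -0.2250, 0.0455), dt=0.8 → body Δ=(0.0153, -0.1797, 0.0364) → world pose (-0.1420, -0.2549, -0.9659)

(-0.1420, -0.2549, -0.9659)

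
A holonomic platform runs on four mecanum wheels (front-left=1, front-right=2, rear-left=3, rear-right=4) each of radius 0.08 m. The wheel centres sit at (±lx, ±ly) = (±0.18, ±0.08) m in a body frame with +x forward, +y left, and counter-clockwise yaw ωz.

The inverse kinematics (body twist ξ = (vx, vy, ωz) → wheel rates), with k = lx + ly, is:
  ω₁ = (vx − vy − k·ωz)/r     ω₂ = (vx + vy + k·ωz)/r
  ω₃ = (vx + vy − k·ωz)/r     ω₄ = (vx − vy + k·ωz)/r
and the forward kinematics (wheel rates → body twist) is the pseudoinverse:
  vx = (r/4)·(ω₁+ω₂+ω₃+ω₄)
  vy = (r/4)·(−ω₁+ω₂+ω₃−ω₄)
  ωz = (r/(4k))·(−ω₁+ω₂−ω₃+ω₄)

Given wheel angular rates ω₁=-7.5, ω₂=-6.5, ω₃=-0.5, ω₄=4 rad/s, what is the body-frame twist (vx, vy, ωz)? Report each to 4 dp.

(-0.2100, -0.0700, 0.4231)

k = lx + ly = 0.18 + 0.08 = 0.2600
ω₁+ω₂+ω₃+ω₄ = -10.5000  →  vx = (0.08/4)·-10.5000 = -0.2100
−ω₁+ω₂+ω₃−ω₄ = -3.5000  →  vy = (0.08/4)·-3.5000 = -0.0700
−ω₁+ω₂−ω₃+ω₄ = 5.5000  →  ωz = (0.08/1.0400)·5.5000 = 0.4231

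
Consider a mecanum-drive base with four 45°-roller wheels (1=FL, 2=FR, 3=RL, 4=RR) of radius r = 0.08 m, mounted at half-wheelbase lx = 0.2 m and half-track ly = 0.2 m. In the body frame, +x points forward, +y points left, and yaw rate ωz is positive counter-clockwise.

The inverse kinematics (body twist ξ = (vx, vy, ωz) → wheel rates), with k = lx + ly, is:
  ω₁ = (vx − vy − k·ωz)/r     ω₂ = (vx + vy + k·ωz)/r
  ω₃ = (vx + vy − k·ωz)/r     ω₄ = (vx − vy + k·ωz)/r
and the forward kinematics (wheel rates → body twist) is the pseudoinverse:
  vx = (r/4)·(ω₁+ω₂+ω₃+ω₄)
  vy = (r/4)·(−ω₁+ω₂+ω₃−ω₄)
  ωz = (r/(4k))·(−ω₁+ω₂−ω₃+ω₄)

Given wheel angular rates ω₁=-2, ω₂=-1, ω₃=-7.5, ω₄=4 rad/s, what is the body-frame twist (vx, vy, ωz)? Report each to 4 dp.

k = lx + ly = 0.2 + 0.2 = 0.4000
ω₁+ω₂+ω₃+ω₄ = -6.5000  →  vx = (0.08/4)·-6.5000 = -0.1300
−ω₁+ω₂+ω₃−ω₄ = -10.5000  →  vy = (0.08/4)·-10.5000 = -0.2100
−ω₁+ω₂−ω₃+ω₄ = 12.5000  →  ωz = (0.08/1.6000)·12.5000 = 0.6250

(-0.1300, -0.2100, 0.6250)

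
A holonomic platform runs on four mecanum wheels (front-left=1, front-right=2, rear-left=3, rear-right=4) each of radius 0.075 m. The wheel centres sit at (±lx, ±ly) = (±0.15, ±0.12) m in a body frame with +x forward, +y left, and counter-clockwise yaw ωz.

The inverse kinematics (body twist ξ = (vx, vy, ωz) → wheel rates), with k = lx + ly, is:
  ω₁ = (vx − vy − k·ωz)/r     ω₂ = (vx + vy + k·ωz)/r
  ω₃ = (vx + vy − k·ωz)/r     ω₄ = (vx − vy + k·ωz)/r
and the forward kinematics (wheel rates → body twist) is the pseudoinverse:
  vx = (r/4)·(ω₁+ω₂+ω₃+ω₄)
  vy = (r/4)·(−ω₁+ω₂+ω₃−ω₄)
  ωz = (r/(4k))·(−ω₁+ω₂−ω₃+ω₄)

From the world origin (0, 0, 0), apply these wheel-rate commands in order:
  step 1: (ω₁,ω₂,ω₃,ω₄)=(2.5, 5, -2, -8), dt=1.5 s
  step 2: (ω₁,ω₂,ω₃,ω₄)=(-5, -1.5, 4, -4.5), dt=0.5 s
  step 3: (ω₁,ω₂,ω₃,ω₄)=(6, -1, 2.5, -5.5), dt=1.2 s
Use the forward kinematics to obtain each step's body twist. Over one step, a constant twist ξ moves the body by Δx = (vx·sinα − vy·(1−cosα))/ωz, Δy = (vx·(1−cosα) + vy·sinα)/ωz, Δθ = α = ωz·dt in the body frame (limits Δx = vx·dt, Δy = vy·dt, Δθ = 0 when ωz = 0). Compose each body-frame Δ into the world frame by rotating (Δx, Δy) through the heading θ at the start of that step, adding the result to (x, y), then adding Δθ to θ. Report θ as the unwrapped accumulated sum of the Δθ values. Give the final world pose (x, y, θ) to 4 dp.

(0.0004, 0.3458, -1.7882)

step 1: ξ=(vx,vy,ωz)=(-0.0469, 0.1594, -0.2431), dt=1.5 → body Δ=(-0.0257, 0.2465, -0.3646) → world pose (-0.0257, 0.2465, -0.3646)
step 2: ξ=(vx,vy,ωz)=(-0.1312, 0.2250, -0.3472), dt=0.5 → body Δ=(-0.0556, 0.1176, -0.1736) → world pose (-0.0356, 0.3762, -0.5382)
step 3: ξ=(vx,vy,ωz)=(0.0375, 0.0188, -1.0417), dt=1.2 → body Δ=(0.0465, -0.0076, -1.2500) → world pose (0.0004, 0.3458, -1.7882)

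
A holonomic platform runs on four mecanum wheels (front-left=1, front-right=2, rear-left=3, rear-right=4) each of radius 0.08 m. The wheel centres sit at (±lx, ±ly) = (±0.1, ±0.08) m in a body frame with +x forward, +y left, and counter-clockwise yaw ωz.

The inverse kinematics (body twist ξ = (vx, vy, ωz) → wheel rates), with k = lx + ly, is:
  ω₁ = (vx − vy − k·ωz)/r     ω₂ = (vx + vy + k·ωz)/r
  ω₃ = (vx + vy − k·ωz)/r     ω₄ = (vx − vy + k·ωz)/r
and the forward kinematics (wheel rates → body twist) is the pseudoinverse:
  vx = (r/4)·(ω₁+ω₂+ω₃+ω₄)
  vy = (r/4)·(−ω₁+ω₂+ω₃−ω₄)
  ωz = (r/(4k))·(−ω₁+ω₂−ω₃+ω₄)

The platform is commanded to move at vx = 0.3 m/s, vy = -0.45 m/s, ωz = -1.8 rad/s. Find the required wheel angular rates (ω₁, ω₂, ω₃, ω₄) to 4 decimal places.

k = lx + ly = 0.1 + 0.08 = 0.1800;  k·ωz = 0.1800·-1.8 = -0.3240
ω₁ (FL) = (vx − vy − k·ωz)/r = 1.0740/0.08 = 13.4250
ω₂ (FR) = (vx + vy + k·ωz)/r = -0.4740/0.08 = -5.9250
ω₃ (RL) = (vx + vy − k·ωz)/r = 0.1740/0.08 = 2.1750
ω₄ (RR) = (vx − vy + k·ωz)/r = 0.4260/0.08 = 5.3250

(13.4250, -5.9250, 2.1750, 5.3250)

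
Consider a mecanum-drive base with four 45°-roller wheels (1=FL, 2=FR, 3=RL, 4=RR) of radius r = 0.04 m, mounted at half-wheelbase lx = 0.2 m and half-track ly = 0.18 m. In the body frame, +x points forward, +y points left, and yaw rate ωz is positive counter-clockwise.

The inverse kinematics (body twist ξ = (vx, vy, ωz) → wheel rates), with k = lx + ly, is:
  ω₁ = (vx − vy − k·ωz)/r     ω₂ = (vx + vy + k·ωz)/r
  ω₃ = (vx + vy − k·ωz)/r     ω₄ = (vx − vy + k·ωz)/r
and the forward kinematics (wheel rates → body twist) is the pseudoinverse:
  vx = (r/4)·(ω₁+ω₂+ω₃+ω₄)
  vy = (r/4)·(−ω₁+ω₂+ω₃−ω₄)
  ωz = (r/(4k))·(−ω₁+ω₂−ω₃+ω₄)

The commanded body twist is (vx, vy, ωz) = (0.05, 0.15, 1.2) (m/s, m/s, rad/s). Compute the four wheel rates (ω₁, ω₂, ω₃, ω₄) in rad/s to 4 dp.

k = lx + ly = 0.2 + 0.18 = 0.3800;  k·ωz = 0.3800·1.2 = 0.4560
ω₁ (FL) = (vx − vy − k·ωz)/r = -0.5560/0.04 = -13.9000
ω₂ (FR) = (vx + vy + k·ωz)/r = 0.6560/0.04 = 16.4000
ω₃ (RL) = (vx + vy − k·ωz)/r = -0.2560/0.04 = -6.4000
ω₄ (RR) = (vx − vy + k·ωz)/r = 0.3560/0.04 = 8.9000

(-13.9000, 16.4000, -6.4000, 8.9000)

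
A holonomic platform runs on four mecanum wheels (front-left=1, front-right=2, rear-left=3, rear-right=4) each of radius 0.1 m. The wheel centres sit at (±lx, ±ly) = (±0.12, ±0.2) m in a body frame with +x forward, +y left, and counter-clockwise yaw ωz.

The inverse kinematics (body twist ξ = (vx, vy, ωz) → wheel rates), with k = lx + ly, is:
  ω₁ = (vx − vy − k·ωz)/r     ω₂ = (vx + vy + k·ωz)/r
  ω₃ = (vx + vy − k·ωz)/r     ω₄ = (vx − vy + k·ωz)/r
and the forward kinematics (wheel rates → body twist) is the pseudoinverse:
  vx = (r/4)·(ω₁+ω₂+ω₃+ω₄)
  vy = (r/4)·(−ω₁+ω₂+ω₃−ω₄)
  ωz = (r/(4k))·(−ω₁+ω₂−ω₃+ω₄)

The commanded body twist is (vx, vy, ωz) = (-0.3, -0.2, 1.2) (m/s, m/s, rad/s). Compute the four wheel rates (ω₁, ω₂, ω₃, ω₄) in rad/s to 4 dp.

k = lx + ly = 0.12 + 0.2 = 0.3200;  k·ωz = 0.3200·1.2 = 0.3840
ω₁ (FL) = (vx − vy − k·ωz)/r = -0.4840/0.1 = -4.8400
ω₂ (FR) = (vx + vy + k·ωz)/r = -0.1160/0.1 = -1.1600
ω₃ (RL) = (vx + vy − k·ωz)/r = -0.8840/0.1 = -8.8400
ω₄ (RR) = (vx − vy + k·ωz)/r = 0.2840/0.1 = 2.8400

(-4.8400, -1.1600, -8.8400, 2.8400)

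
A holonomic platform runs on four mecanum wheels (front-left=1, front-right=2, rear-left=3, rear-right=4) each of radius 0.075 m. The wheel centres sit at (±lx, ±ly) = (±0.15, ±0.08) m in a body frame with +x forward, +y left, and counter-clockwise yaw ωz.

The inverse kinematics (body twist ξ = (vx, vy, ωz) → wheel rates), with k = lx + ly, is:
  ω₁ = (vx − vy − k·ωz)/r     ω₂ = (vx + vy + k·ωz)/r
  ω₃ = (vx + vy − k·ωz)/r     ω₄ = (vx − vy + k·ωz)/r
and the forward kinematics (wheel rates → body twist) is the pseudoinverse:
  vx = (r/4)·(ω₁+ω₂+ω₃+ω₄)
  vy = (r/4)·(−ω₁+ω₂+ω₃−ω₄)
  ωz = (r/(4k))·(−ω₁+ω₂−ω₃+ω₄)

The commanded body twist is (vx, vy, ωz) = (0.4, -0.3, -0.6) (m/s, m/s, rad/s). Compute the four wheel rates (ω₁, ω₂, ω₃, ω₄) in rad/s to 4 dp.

(11.1733, -0.5067, 3.1733, 7.4933)

k = lx + ly = 0.15 + 0.08 = 0.2300;  k·ωz = 0.2300·-0.6 = -0.1380
ω₁ (FL) = (vx − vy − k·ωz)/r = 0.8380/0.075 = 11.1733
ω₂ (FR) = (vx + vy + k·ωz)/r = -0.0380/0.075 = -0.5067
ω₃ (RL) = (vx + vy − k·ωz)/r = 0.2380/0.075 = 3.1733
ω₄ (RR) = (vx − vy + k·ωz)/r = 0.5620/0.075 = 7.4933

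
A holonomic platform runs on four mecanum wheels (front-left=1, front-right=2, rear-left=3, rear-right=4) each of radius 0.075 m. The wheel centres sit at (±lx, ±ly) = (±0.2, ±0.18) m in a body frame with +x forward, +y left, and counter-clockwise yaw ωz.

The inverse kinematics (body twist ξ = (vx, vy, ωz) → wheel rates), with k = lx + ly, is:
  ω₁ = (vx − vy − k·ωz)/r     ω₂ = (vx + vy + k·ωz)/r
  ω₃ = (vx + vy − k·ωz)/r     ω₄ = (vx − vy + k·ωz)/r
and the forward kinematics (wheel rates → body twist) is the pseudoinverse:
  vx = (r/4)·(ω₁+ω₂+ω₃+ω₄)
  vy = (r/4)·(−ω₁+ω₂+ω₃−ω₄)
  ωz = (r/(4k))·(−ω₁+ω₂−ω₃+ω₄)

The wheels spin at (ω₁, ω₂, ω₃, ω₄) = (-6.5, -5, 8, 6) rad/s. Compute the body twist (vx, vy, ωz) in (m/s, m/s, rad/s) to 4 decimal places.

(0.0469, 0.0656, -0.0247)

k = lx + ly = 0.2 + 0.18 = 0.3800
ω₁+ω₂+ω₃+ω₄ = 2.5000  →  vx = (0.075/4)·2.5000 = 0.0469
−ω₁+ω₂+ω₃−ω₄ = 3.5000  →  vy = (0.075/4)·3.5000 = 0.0656
−ω₁+ω₂−ω₃+ω₄ = -0.5000  →  ωz = (0.075/1.5200)·-0.5000 = -0.0247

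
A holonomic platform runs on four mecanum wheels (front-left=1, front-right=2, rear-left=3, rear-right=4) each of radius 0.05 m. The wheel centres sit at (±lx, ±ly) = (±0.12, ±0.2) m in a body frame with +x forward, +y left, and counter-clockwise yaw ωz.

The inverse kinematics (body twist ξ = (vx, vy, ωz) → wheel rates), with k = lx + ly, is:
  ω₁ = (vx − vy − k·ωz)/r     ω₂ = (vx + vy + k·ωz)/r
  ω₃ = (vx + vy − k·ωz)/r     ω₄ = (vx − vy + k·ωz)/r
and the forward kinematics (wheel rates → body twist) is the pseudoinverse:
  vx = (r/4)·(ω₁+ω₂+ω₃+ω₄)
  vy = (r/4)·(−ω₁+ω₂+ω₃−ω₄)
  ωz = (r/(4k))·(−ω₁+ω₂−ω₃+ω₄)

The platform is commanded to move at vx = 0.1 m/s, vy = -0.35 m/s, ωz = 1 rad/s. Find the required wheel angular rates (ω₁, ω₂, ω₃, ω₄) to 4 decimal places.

(2.6000, 1.4000, -11.4000, 15.4000)

k = lx + ly = 0.12 + 0.2 = 0.3200;  k·ωz = 0.3200·1 = 0.3200
ω₁ (FL) = (vx − vy − k·ωz)/r = 0.1300/0.05 = 2.6000
ω₂ (FR) = (vx + vy + k·ωz)/r = 0.0700/0.05 = 1.4000
ω₃ (RL) = (vx + vy − k·ωz)/r = -0.5700/0.05 = -11.4000
ω₄ (RR) = (vx − vy + k·ωz)/r = 0.7700/0.05 = 15.4000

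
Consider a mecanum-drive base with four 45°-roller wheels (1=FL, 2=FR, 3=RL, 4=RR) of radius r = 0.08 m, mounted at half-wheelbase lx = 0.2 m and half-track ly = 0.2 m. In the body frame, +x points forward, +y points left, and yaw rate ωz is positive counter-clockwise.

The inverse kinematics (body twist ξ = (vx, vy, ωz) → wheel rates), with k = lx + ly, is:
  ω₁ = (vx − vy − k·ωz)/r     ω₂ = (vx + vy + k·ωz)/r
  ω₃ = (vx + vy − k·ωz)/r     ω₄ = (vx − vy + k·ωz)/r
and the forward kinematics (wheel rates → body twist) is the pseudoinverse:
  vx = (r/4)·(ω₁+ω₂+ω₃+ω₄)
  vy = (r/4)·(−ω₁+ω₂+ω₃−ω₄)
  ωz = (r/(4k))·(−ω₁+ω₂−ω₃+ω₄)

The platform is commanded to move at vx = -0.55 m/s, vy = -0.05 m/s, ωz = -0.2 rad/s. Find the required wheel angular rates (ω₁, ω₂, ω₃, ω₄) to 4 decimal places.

k = lx + ly = 0.2 + 0.2 = 0.4000;  k·ωz = 0.4000·-0.2 = -0.0800
ω₁ (FL) = (vx − vy − k·ωz)/r = -0.4200/0.08 = -5.2500
ω₂ (FR) = (vx + vy + k·ωz)/r = -0.6800/0.08 = -8.5000
ω₃ (RL) = (vx + vy − k·ωz)/r = -0.5200/0.08 = -6.5000
ω₄ (RR) = (vx − vy + k·ωz)/r = -0.5800/0.08 = -7.2500

(-5.2500, -8.5000, -6.5000, -7.2500)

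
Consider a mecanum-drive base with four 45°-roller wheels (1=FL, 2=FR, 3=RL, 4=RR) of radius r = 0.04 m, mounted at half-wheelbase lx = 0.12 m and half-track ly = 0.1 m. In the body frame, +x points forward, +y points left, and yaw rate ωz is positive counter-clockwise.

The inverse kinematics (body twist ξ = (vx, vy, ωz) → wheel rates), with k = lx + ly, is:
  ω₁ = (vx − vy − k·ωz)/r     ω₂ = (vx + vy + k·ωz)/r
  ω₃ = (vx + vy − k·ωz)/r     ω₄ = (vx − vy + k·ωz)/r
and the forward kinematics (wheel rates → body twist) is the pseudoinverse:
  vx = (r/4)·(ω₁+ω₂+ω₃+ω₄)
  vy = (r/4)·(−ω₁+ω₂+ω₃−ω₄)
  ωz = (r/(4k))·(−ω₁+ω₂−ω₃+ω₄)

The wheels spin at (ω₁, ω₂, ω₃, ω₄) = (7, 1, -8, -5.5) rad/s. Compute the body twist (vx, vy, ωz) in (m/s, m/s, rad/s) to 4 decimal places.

k = lx + ly = 0.12 + 0.1 = 0.2200
ω₁+ω₂+ω₃+ω₄ = -5.5000  →  vx = (0.04/4)·-5.5000 = -0.0550
−ω₁+ω₂+ω₃−ω₄ = -8.5000  →  vy = (0.04/4)·-8.5000 = -0.0850
−ω₁+ω₂−ω₃+ω₄ = -3.5000  →  ωz = (0.04/0.8800)·-3.5000 = -0.1591

(-0.0550, -0.0850, -0.1591)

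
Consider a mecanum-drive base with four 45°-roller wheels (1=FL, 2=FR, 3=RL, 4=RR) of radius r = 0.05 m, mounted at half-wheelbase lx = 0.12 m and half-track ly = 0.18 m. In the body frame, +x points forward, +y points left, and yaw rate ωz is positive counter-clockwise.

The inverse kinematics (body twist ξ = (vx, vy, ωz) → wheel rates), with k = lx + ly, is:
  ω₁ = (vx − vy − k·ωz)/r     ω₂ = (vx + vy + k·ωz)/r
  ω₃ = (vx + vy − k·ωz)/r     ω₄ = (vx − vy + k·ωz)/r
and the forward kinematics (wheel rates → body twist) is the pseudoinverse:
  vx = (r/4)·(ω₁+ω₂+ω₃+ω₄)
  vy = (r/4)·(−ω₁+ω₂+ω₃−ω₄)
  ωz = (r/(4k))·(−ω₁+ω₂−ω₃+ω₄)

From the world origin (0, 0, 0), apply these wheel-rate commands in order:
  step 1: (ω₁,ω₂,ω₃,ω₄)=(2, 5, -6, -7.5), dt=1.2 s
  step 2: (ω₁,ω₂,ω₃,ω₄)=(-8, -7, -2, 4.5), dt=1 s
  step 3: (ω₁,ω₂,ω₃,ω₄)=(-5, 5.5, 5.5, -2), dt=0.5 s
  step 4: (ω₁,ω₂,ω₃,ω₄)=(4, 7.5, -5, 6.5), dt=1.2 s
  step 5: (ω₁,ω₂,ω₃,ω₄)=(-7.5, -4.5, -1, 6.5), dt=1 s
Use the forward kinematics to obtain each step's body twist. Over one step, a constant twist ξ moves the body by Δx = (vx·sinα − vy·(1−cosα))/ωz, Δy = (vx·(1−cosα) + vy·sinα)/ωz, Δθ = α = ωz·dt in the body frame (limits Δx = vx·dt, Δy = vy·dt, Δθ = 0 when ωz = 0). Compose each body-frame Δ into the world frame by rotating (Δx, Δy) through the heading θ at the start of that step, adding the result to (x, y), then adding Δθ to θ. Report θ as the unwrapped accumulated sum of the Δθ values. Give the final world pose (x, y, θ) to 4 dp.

(-0.0003, 0.0466, 1.6375)

step 1: ξ=(vx,vy,ωz)=(-0.0813, 0.0562, 0.0625), dt=1.2 → body Δ=(-0.0999, 0.0638, 0.0750) → world pose (-0.0999, 0.0638, 0.0750)
step 2: ξ=(vx,vy,ωz)=(-0.1562, -0.0688, 0.3125), dt=1.0 → body Δ=(-0.1431, -0.0919, 0.3125) → world pose (-0.2357, -0.0385, 0.3875)
step 3: ξ=(vx,vy,ωz)=(0.0500, 0.2250, 0.1250), dt=0.5 → body Δ=(0.0215, 0.1132, 0.0625) → world pose (-0.2586, 0.0744, 0.4500)
step 4: ξ=(vx,vy,ωz)=(0.1625, -0.1000, 0.6250), dt=1.2 → body Δ=(0.2202, -0.0393, 0.7500) → world pose (-0.0433, 0.1348, 1.2000)
step 5: ξ=(vx,vy,ωz)=(-0.0813, -0.0563, 0.4375), dt=1.0 → body Δ=(-0.0666, -0.0720, 0.4375) → world pose (-0.0003, 0.0466, 1.6375)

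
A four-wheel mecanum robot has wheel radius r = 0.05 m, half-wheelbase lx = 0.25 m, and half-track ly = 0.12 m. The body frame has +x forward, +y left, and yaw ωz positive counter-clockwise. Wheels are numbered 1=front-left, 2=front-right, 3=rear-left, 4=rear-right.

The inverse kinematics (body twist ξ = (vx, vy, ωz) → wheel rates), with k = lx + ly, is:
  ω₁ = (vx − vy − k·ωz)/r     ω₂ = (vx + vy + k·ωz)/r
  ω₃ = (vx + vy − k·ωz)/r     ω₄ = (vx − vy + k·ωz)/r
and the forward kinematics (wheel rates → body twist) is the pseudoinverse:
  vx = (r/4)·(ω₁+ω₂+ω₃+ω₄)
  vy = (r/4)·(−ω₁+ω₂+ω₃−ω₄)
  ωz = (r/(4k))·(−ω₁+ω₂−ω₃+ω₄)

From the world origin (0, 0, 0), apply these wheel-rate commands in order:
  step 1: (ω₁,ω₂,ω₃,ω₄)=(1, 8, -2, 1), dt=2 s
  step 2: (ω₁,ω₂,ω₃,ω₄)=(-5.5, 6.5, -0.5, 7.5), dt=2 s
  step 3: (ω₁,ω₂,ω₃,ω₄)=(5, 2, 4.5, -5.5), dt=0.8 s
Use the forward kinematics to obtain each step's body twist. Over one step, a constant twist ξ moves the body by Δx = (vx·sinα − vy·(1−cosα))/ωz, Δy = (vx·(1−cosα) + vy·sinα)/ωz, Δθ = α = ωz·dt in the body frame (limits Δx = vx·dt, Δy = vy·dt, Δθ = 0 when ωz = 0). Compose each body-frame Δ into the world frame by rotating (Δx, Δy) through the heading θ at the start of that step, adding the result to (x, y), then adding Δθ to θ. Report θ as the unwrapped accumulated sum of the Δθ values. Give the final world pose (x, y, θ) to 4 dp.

step 1: ξ=(vx,vy,ωz)=(0.1000, 0.0500, 0.3378), dt=2.0 → body Δ=(0.1526, 0.1576, 0.6757) → world pose (0.1526, 0.1576, 0.6757)
step 2: ξ=(vx,vy,ωz)=(0.1000, 0.0500, 0.6757), dt=2.0 → body Δ=(0.0866, 0.1880, 1.3514) → world pose (0.1026, 0.3584, 2.0270)
step 3: ξ=(vx,vy,ωz)=(0.0750, 0.0875, -0.4392), dt=0.8 → body Δ=(0.0709, 0.0581, -0.3514) → world pose (0.0191, 0.3965, 1.6757)

(0.0191, 0.3965, 1.6757)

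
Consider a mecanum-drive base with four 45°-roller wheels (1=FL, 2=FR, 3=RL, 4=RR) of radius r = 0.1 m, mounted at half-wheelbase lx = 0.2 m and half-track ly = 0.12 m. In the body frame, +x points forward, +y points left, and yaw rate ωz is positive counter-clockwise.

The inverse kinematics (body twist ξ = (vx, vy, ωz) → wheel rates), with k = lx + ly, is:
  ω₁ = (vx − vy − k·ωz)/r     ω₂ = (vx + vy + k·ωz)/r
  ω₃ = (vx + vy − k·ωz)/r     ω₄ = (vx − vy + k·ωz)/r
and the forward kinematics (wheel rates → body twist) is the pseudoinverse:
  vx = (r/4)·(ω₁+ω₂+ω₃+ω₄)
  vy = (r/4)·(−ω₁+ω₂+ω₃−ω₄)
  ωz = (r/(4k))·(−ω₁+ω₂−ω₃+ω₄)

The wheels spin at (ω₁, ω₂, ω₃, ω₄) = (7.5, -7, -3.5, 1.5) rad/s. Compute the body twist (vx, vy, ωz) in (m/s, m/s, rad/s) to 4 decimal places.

k = lx + ly = 0.2 + 0.12 = 0.3200
ω₁+ω₂+ω₃+ω₄ = -1.5000  →  vx = (0.1/4)·-1.5000 = -0.0375
−ω₁+ω₂+ω₃−ω₄ = -19.5000  →  vy = (0.1/4)·-19.5000 = -0.4875
−ω₁+ω₂−ω₃+ω₄ = -9.5000  →  ωz = (0.1/1.2800)·-9.5000 = -0.7422

(-0.0375, -0.4875, -0.7422)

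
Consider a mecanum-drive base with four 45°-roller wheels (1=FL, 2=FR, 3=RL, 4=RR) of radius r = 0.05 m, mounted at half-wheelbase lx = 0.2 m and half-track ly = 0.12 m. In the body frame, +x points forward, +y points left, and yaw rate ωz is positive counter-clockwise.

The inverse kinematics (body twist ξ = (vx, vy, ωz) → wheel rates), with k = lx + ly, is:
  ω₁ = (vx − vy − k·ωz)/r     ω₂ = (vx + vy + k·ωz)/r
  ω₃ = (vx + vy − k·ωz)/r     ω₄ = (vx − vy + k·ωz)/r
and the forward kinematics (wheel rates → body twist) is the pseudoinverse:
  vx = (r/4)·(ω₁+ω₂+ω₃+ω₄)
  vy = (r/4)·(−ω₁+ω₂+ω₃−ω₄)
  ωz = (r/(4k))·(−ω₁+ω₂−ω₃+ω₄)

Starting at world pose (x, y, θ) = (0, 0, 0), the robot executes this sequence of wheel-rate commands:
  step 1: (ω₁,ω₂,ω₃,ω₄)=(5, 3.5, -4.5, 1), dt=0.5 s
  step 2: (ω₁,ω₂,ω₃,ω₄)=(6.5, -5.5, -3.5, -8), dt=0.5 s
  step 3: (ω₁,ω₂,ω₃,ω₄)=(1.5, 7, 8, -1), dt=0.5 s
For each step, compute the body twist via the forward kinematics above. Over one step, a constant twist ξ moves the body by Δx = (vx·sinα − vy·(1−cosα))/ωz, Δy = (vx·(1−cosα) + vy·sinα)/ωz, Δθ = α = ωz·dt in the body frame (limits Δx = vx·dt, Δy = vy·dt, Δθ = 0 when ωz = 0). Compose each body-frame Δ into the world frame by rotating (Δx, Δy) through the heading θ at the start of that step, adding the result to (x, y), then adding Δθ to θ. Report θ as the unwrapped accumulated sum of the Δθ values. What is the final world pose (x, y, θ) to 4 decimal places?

(0.0820, -0.0231, -0.3125)

step 1: ξ=(vx,vy,ωz)=(0.0625, -0.0875, 0.1562), dt=0.5 → body Δ=(0.0329, -0.0425, 0.0781) → world pose (0.0329, -0.0425, 0.0781)
step 2: ξ=(vx,vy,ωz)=(-0.1313, -0.0938, -0.6445), dt=0.5 → body Δ=(-0.0720, -0.0356, -0.3223) → world pose (-0.0361, -0.0836, -0.2441)
step 3: ξ=(vx,vy,ωz)=(0.1938, 0.1813, -0.1367), dt=0.5 → body Δ=(0.0999, 0.0872, -0.0684) → world pose (0.0820, -0.0231, -0.3125)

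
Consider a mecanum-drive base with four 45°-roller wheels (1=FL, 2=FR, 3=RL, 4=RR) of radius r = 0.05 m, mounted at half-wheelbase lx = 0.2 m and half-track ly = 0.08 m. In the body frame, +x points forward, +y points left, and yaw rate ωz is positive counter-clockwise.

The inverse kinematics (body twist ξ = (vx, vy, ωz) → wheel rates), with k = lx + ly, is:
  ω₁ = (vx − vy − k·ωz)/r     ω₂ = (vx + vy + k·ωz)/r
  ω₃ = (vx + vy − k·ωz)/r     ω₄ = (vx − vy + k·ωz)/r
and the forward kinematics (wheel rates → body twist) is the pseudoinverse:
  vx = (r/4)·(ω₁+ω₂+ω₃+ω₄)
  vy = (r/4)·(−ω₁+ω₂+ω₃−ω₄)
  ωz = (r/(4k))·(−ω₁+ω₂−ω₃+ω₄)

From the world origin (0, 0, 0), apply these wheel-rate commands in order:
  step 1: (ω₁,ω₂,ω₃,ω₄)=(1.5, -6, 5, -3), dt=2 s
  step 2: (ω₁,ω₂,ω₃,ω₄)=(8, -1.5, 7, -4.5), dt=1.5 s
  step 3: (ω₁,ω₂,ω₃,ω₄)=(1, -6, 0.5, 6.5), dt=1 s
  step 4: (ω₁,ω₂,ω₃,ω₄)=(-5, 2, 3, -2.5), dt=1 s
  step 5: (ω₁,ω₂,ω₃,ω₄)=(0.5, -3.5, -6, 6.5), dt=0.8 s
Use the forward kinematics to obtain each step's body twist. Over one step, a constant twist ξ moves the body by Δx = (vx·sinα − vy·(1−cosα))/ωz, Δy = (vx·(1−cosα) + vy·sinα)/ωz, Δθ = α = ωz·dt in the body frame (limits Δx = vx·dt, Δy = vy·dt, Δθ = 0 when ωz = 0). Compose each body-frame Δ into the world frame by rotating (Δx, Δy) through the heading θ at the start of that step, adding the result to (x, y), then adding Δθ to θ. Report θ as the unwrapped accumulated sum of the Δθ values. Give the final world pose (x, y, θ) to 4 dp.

(-0.1391, 0.0572, -2.4643)

step 1: ξ=(vx,vy,ωz)=(-0.0313, 0.0062, -0.6920), dt=2.0 → body Δ=(-0.0370, 0.0456, -1.3839) → world pose (-0.0370, 0.0456, -1.3839)
step 2: ξ=(vx,vy,ωz)=(0.1125, 0.0250, -0.9375), dt=1.5 → body Δ=(0.1407, -0.0740, -1.4062) → world pose (-0.0836, -0.1063, -2.7902)
step 3: ξ=(vx,vy,ωz)=(0.0250, -0.1625, -0.0446), dt=1.0 → body Δ=(0.0214, -0.1630, -0.0446) → world pose (-0.1598, 0.0394, -2.8348)
step 4: ξ=(vx,vy,ωz)=(-0.0312, 0.1562, 0.0670), dt=1.0 → body Δ=(-0.0365, 0.1551, 0.0670) → world pose (-0.0782, -0.0975, -2.7679)
step 5: ξ=(vx,vy,ωz)=(-0.0313, -0.2063, 0.3795), dt=0.8 → body Δ=(0.0002, -0.1662, 0.3036) → world pose (-0.1391, 0.0572, -2.4643)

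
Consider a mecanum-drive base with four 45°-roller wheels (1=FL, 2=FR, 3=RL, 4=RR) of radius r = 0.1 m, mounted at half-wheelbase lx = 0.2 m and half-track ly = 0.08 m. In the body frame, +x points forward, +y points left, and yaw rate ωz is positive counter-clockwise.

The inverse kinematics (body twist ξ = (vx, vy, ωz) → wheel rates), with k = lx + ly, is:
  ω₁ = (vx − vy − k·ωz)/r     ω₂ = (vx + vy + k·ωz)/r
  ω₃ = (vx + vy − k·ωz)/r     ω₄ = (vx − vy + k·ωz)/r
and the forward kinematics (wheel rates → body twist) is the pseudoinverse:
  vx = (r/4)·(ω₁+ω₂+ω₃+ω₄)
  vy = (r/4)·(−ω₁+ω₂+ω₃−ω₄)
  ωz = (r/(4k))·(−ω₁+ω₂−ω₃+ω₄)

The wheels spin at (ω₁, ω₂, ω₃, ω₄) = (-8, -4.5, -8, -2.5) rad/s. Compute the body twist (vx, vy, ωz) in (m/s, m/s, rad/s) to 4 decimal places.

k = lx + ly = 0.2 + 0.08 = 0.2800
ω₁+ω₂+ω₃+ω₄ = -23.0000  →  vx = (0.1/4)·-23.0000 = -0.5750
−ω₁+ω₂+ω₃−ω₄ = -2.0000  →  vy = (0.1/4)·-2.0000 = -0.0500
−ω₁+ω₂−ω₃+ω₄ = 9.0000  →  ωz = (0.1/1.1200)·9.0000 = 0.8036

(-0.5750, -0.0500, 0.8036)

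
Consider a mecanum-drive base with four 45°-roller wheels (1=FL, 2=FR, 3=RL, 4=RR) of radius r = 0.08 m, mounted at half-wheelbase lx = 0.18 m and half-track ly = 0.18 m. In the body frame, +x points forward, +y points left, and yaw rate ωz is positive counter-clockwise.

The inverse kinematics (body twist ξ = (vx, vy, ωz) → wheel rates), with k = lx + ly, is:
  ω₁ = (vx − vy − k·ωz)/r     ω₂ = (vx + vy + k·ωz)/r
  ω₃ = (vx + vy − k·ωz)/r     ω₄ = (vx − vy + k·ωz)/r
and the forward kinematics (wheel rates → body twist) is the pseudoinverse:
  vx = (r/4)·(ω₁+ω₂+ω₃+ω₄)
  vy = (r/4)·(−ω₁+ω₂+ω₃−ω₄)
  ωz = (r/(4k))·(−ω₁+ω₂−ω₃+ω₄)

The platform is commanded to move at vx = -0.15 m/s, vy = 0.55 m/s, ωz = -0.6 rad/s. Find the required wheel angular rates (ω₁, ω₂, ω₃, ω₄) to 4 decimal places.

k = lx + ly = 0.18 + 0.18 = 0.3600;  k·ωz = 0.3600·-0.6 = -0.2160
ω₁ (FL) = (vx − vy − k·ωz)/r = -0.4840/0.08 = -6.0500
ω₂ (FR) = (vx + vy + k·ωz)/r = 0.1840/0.08 = 2.3000
ω₃ (RL) = (vx + vy − k·ωz)/r = 0.6160/0.08 = 7.7000
ω₄ (RR) = (vx − vy + k·ωz)/r = -0.9160/0.08 = -11.4500

(-6.0500, 2.3000, 7.7000, -11.4500)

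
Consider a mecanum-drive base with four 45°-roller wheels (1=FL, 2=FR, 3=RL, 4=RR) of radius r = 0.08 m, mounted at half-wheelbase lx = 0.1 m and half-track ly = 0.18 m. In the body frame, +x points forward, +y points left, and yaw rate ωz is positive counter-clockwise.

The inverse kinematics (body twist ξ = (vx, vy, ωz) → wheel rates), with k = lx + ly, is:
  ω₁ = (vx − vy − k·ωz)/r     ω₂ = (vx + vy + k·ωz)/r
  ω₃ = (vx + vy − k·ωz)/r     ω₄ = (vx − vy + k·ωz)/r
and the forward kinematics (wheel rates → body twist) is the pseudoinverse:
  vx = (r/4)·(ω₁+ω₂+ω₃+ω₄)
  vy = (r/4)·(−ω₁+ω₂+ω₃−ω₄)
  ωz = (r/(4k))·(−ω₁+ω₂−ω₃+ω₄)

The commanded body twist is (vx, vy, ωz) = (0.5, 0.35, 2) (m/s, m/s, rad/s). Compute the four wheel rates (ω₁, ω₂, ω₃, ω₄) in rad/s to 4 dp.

(-5.1250, 17.6250, 3.6250, 8.8750)

k = lx + ly = 0.1 + 0.18 = 0.2800;  k·ωz = 0.2800·2 = 0.5600
ω₁ (FL) = (vx − vy − k·ωz)/r = -0.4100/0.08 = -5.1250
ω₂ (FR) = (vx + vy + k·ωz)/r = 1.4100/0.08 = 17.6250
ω₃ (RL) = (vx + vy − k·ωz)/r = 0.2900/0.08 = 3.6250
ω₄ (RR) = (vx − vy + k·ωz)/r = 0.7100/0.08 = 8.8750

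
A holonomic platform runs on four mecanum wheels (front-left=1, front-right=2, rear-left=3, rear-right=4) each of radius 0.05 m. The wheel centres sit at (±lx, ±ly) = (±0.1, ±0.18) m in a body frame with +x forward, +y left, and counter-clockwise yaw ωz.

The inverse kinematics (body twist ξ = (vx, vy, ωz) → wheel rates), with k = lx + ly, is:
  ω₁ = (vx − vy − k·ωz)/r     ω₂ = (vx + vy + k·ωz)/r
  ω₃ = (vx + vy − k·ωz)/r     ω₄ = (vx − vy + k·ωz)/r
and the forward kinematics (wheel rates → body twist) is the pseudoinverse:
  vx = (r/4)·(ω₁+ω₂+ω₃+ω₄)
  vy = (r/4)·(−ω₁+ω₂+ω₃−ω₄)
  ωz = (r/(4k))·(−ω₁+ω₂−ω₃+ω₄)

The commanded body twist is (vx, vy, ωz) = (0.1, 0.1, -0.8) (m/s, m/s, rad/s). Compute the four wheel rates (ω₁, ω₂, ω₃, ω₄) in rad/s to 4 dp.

k = lx + ly = 0.1 + 0.18 = 0.2800;  k·ωz = 0.2800·-0.8 = -0.2240
ω₁ (FL) = (vx − vy − k·ωz)/r = 0.2240/0.05 = 4.4800
ω₂ (FR) = (vx + vy + k·ωz)/r = -0.0240/0.05 = -0.4800
ω₃ (RL) = (vx + vy − k·ωz)/r = 0.4240/0.05 = 8.4800
ω₄ (RR) = (vx − vy + k·ωz)/r = -0.2240/0.05 = -4.4800

(4.4800, -0.4800, 8.4800, -4.4800)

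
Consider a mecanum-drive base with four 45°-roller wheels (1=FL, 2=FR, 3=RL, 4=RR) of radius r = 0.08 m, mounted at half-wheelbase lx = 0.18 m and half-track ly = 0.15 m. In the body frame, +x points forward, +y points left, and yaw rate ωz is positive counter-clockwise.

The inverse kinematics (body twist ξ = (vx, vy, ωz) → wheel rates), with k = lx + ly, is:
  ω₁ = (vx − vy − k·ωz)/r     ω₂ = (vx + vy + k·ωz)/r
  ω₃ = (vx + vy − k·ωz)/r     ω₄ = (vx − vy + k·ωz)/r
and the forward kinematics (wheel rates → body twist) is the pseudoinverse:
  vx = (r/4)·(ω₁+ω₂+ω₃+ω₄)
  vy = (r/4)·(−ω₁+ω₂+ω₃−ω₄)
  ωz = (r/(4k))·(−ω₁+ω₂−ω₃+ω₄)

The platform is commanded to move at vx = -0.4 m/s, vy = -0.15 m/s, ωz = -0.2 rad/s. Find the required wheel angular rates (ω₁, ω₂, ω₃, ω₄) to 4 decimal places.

(-2.3000, -7.7000, -6.0500, -3.9500)

k = lx + ly = 0.18 + 0.15 = 0.3300;  k·ωz = 0.3300·-0.2 = -0.0660
ω₁ (FL) = (vx − vy − k·ωz)/r = -0.1840/0.08 = -2.3000
ω₂ (FR) = (vx + vy + k·ωz)/r = -0.6160/0.08 = -7.7000
ω₃ (RL) = (vx + vy − k·ωz)/r = -0.4840/0.08 = -6.0500
ω₄ (RR) = (vx − vy + k·ωz)/r = -0.3160/0.08 = -3.9500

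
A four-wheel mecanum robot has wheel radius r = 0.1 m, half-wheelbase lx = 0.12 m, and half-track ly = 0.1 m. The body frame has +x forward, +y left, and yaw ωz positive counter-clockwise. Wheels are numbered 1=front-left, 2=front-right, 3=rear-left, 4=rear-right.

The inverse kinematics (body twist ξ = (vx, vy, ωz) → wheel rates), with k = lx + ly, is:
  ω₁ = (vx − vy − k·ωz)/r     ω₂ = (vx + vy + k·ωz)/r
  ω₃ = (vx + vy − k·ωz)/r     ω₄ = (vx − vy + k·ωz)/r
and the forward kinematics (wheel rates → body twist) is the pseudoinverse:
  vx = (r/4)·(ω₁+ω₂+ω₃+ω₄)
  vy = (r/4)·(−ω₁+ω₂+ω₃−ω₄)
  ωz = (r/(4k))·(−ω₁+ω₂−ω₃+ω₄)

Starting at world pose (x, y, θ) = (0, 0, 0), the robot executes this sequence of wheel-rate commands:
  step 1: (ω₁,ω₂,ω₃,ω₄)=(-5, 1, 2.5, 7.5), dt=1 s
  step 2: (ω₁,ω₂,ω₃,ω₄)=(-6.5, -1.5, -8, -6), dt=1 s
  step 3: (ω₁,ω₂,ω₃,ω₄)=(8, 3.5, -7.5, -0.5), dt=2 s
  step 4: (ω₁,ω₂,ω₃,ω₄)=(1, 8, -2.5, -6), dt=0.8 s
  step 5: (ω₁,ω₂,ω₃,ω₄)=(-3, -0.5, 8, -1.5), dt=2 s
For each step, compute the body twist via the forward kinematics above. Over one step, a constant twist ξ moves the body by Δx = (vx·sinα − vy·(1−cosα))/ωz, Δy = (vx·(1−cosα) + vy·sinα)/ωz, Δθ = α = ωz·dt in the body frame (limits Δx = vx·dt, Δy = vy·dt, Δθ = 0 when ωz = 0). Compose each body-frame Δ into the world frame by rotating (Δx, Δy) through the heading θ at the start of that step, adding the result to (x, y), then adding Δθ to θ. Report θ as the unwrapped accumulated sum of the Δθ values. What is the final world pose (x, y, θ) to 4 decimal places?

step 1: ξ=(vx,vy,ωz)=(0.1500, 0.0250, 1.2500), dt=1.0 → body Δ=(0.1002, 0.1011, 1.2500) → world pose (0.1002, 0.1011, 1.2500)
step 2: ξ=(vx,vy,ωz)=(-0.5500, 0.0750, 0.7955), dt=1.0 → body Δ=(-0.5221, -0.1401, 0.7955) → world pose (0.0685, -0.4385, 2.0455)
step 3: ξ=(vx,vy,ωz)=(0.0875, -0.2875, 0.2841), dt=2.0 → body Δ=(0.3247, -0.4962, 0.5682) → world pose (0.3614, 0.0771, 2.6136)
step 4: ξ=(vx,vy,ωz)=(0.0125, 0.2625, 0.3977), dt=0.8 → body Δ=(-0.0233, 0.2081, 0.3182) → world pose (0.2767, -0.1144, 2.9318)
step 5: ξ=(vx,vy,ωz)=(0.0750, 0.3000, -0.7955), dt=2.0 → body Δ=(0.4790, 0.2809, -1.5909) → world pose (-0.2502, -0.2893, 1.3409)

(-0.2502, -0.2893, 1.3409)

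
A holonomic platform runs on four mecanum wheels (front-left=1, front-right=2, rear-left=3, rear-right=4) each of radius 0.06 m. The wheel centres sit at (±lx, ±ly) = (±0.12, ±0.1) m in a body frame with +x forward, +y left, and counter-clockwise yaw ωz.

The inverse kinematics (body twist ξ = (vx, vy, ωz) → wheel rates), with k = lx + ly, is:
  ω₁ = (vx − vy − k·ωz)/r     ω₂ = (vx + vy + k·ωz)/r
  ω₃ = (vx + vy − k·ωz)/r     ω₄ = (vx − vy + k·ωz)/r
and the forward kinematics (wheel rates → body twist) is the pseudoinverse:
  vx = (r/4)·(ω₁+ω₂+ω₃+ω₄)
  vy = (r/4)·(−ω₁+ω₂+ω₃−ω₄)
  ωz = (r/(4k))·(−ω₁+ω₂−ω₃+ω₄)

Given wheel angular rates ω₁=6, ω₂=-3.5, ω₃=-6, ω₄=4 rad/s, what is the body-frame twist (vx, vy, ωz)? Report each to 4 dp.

k = lx + ly = 0.12 + 0.1 = 0.2200
ω₁+ω₂+ω₃+ω₄ = 0.5000  →  vx = (0.06/4)·0.5000 = 0.0075
−ω₁+ω₂+ω₃−ω₄ = -19.5000  →  vy = (0.06/4)·-19.5000 = -0.2925
−ω₁+ω₂−ω₃+ω₄ = 0.5000  →  ωz = (0.06/0.8800)·0.5000 = 0.0341

(0.0075, -0.2925, 0.0341)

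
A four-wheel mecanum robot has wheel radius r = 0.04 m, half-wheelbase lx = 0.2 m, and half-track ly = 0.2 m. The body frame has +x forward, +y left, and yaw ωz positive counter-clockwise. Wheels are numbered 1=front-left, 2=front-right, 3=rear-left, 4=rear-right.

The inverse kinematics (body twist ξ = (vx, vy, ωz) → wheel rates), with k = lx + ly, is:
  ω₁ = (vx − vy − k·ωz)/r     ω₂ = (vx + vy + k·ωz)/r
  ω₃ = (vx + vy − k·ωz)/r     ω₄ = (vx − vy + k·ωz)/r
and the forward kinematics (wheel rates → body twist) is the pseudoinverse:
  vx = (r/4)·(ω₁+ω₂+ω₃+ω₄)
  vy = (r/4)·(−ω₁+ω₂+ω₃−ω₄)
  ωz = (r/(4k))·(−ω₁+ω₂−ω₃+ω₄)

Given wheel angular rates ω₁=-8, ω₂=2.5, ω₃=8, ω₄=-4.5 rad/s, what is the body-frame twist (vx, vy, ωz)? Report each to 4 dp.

(-0.0200, 0.2300, -0.0500)

k = lx + ly = 0.2 + 0.2 = 0.4000
ω₁+ω₂+ω₃+ω₄ = -2.0000  →  vx = (0.04/4)·-2.0000 = -0.0200
−ω₁+ω₂+ω₃−ω₄ = 23.0000  →  vy = (0.04/4)·23.0000 = 0.2300
−ω₁+ω₂−ω₃+ω₄ = -2.0000  →  ωz = (0.04/1.6000)·-2.0000 = -0.0500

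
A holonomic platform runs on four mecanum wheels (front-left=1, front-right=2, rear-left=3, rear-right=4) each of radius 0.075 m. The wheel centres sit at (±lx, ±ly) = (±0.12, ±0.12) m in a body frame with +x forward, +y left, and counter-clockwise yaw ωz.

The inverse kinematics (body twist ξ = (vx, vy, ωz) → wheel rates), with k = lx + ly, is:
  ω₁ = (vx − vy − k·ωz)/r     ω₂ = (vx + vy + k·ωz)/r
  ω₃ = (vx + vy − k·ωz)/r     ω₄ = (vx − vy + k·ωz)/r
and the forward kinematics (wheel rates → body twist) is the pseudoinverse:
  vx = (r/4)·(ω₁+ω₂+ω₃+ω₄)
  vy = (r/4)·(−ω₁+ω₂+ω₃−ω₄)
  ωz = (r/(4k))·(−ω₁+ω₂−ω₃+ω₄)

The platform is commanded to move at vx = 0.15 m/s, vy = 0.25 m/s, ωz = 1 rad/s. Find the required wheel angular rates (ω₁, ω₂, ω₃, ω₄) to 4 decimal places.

k = lx + ly = 0.12 + 0.12 = 0.2400;  k·ωz = 0.2400·1 = 0.2400
ω₁ (FL) = (vx − vy − k·ωz)/r = -0.3400/0.075 = -4.5333
ω₂ (FR) = (vx + vy + k·ωz)/r = 0.6400/0.075 = 8.5333
ω₃ (RL) = (vx + vy − k·ωz)/r = 0.1600/0.075 = 2.1333
ω₄ (RR) = (vx − vy + k·ωz)/r = 0.1400/0.075 = 1.8667

(-4.5333, 8.5333, 2.1333, 1.8667)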